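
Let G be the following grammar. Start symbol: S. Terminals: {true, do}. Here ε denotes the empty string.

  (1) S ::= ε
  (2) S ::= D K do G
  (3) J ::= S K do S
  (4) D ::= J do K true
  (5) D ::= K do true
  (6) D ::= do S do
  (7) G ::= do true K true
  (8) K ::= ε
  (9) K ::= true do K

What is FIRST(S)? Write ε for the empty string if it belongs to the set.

FIRST(G): from G::=do true K true we get {do}. So FIRST(G) = {do}.
FIRST(K): from K::=ε we get {ε}; from K::=true do K we get {true}. So FIRST(K) = {ε, true}.
FIRST(S): from S::=ε we get {ε}; from S::=D K do G we get {do, true}. So FIRST(S) = {ε, do, true}.
FIRST(J): from J::=S K do S we get {do, true}. So FIRST(J) = {do, true}.
FIRST(D): from D::=J do K true we get {do, true}; from D::=K do true we get {do, true}; from D::=do S do we get {do}. So FIRST(D) = {do, true}.

{ε, do, true}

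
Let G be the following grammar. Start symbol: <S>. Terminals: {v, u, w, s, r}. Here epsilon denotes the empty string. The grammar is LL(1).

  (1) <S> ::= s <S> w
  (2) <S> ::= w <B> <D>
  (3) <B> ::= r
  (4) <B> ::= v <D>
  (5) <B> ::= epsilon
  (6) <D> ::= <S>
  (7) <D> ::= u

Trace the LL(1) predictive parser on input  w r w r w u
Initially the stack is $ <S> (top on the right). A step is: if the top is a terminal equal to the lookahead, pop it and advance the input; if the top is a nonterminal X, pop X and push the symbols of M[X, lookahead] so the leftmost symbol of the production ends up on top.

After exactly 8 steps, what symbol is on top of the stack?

     Stack        Input          Action
  1  $ <S>        w r w r w u $  expand <S> ::= w <B> <D>
  2  $ <D> <B> w  w r w r w u $  match w
  3  $ <D> <B>    r w r w u $    expand <B> ::= r
  4  $ <D> r      r w r w u $    match r
  5  $ <D>        w r w u $      expand <D> ::= <S>
  6  $ <S>        w r w u $      expand <S> ::= w <B> <D>
  7  $ <D> <B> w  w r w u $      match w
  8  $ <D> <B>    r w u $        expand <B> ::= r
Stack after step 8: $ <D> r (top = r).

r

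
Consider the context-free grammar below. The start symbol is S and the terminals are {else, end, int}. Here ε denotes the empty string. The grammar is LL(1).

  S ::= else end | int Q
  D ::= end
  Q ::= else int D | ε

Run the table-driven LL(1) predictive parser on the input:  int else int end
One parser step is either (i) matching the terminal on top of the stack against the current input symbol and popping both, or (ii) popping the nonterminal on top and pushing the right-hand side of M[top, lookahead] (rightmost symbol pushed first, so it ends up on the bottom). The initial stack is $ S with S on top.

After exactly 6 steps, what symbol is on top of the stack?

end

step 1: stack=$ S  input=int else int end $  — expand S ::= int Q
step 2: stack=$ Q int  input=int else int end $  — match int
step 3: stack=$ Q  input=else int end $  — expand Q ::= else int D
step 4: stack=$ D int else  input=else int end $  — match else
step 5: stack=$ D int  input=int end $  — match int
step 6: stack=$ D  input=end $  — expand D ::= end
Stack after step 6: $ end (top = end).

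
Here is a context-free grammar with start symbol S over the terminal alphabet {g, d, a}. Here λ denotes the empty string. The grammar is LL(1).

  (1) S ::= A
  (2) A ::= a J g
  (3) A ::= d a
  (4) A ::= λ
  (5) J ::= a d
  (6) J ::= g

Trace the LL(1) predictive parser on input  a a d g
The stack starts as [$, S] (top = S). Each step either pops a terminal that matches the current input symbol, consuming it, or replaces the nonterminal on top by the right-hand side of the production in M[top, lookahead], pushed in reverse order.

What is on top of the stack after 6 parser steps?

g

step 1: stack=$ S  input=a a d g $  — expand S ::= A
step 2: stack=$ A  input=a a d g $  — expand A ::= a J g
step 3: stack=$ g J a  input=a a d g $  — match a
step 4: stack=$ g J  input=a d g $  — expand J ::= a d
step 5: stack=$ g d a  input=a d g $  — match a
step 6: stack=$ g d  input=d g $  — match d
Stack after step 6: $ g (top = g).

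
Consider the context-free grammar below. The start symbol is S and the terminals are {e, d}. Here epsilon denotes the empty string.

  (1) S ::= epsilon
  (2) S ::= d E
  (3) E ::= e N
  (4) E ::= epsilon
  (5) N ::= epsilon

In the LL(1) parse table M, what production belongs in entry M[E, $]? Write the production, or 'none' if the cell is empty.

E ::= epsilon

FIRST(S) = {epsilon, d}
FIRST(E) = {epsilon, e}
FIRST(N) = {epsilon}
FOLLOW(S) includes $ since S is the start symbol.
FOLLOW(S): S appears on no right-hand side. Thus FOLLOW(S) = {$}.
FOLLOW(E): in S::=d E, the suffix after E is empty, so FOLLOW(E) ⊇ FOLLOW(S) = {$}. Thus FOLLOW(E) = {$}.
For E ::= e N: FIRST(e N) = {e}, so it goes in M[E, t] for t ∈ {e}.
For E ::= epsilon: FIRST(epsilon) = {epsilon}, so it goes in M[E, t] for t ∈ {}; since epsilon ∈ FIRST, also for every t ∈ FOLLOW(E) = {$}.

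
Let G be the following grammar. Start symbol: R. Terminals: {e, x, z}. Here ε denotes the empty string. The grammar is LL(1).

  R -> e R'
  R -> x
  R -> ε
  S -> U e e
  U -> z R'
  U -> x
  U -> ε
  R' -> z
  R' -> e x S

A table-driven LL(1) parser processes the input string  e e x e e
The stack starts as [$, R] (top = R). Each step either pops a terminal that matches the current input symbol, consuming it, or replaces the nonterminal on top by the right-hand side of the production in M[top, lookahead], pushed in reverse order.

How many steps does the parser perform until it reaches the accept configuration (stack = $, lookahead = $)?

9

step 1: stack=$ R  input=e e x e e $  — expand R -> e R'
step 2: stack=$ R' e  input=e e x e e $  — match e
step 3: stack=$ R'  input=e x e e $  — expand R' -> e x S
step 4: stack=$ S x e  input=e x e e $  — match e
step 5: stack=$ S x  input=x e e $  — match x
step 6: stack=$ S  input=e e $  — expand S -> U e e
step 7: stack=$ e e U  input=e e $  — expand U -> ε
step 8: stack=$ e e  input=e e $  — match e
step 9: stack=$ e  input=e $  — match e
Accept reached after 9 steps.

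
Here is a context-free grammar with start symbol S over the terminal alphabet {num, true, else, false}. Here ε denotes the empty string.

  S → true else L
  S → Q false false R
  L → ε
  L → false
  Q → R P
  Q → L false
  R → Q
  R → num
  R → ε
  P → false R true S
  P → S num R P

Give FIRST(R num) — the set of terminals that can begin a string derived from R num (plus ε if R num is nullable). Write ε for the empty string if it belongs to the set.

{false, num, true}

FIRST(L) = {ε, false}
FIRST(S) = {false, num, true}  (via Q false false R)
FIRST(P) = {false, num, true}  (via S num R P)
FIRST(Q) = {false, num, true}  (via R P, L false)
FIRST(R) = {ε, false, num, true}  (via Q)
FIRST(R num): take FIRST of each symbol in turn, carrying on past any symbol whose FIRST contains ε; result {false, num, true}.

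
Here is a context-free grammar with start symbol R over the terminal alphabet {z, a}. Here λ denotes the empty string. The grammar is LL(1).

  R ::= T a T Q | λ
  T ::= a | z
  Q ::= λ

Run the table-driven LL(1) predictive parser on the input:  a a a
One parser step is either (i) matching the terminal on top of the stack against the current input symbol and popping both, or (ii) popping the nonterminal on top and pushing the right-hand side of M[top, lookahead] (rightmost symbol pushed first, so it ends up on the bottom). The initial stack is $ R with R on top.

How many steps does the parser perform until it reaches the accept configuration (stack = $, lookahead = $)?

step 1: stack=$ R  input=a a a $  — expand R ::= T a T Q
step 2: stack=$ Q T a T  input=a a a $  — expand T ::= a
step 3: stack=$ Q T a a  input=a a a $  — match a
step 4: stack=$ Q T a  input=a a $  — match a
step 5: stack=$ Q T  input=a $  — expand T ::= a
step 6: stack=$ Q a  input=a $  — match a
step 7: stack=$ Q  input=$  — expand Q ::= λ
Accept reached after 7 steps.

7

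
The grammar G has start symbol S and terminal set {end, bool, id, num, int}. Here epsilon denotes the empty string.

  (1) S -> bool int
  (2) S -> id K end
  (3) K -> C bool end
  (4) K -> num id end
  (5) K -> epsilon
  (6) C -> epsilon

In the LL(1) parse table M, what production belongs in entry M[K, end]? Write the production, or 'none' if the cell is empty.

K -> epsilon

FIRST(S) = {bool, id}
FIRST(C) = {epsilon}
FIRST(K) = {epsilon, bool, num}  (via C bool end)
FOLLOW(S) includes $ since S is the start symbol.
FOLLOW(K): in S->id K end, K is followed by end with FIRST {end}. Thus FOLLOW(K) = {end}.
For K -> C bool end: FIRST(C bool end) = {bool}, so it goes in M[K, t] for t ∈ {bool}.
For K -> num id end: FIRST(num id end) = {num}, so it goes in M[K, t] for t ∈ {num}.
For K -> epsilon: FIRST(epsilon) = {epsilon}, so it goes in M[K, t] for t ∈ {}; since epsilon ∈ FIRST, also for every t ∈ FOLLOW(K) = {end}.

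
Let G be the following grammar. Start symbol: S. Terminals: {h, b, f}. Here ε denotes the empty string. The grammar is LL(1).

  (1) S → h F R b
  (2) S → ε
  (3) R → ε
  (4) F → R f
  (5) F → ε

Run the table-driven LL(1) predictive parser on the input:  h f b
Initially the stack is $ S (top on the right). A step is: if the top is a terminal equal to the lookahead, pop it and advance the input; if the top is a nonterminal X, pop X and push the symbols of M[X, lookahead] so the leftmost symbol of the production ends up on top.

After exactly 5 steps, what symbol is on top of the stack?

step 1: stack=$ S  input=h f b $  — expand S → h F R b
step 2: stack=$ b R F h  input=h f b $  — match h
step 3: stack=$ b R F  input=f b $  — expand F → R f
step 4: stack=$ b R f R  input=f b $  — expand R → ε
step 5: stack=$ b R f  input=f b $  — match f
Stack after step 5: $ b R (top = R).

R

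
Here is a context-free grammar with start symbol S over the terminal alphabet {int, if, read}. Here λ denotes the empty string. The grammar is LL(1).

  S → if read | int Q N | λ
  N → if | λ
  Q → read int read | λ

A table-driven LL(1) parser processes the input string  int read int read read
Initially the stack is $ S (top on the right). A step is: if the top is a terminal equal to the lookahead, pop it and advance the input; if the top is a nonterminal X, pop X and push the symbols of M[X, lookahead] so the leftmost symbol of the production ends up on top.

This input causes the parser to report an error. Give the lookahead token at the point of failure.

read

     Stack              Input                     Action
  1  $ S                int read int read read $  expand S → int Q N
  2  $ N Q int          int read int read read $  match int
  3  $ N Q              read int read read $      expand Q → read int read
  4  $ N read int read  read int read read $      match read
  5  $ N read int       int read read $           match int
  6  $ N read           read read $               match read
  7  $ N                read $                    error: M[N, read] is empty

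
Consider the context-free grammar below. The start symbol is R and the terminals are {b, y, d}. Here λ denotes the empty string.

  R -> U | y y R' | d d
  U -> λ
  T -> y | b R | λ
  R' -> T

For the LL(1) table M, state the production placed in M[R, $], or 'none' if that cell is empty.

FIRST(U): from U->λ we get {λ}. So FIRST(U) = {λ}.
FIRST(T): from T->y we get {y}; from T->b R we get {b}; from T->λ we get {λ}. So FIRST(T) = {λ, b, y}.
FIRST(R): from R->U we get {λ}; from R->y y R' we get {y}; from R->d d we get {d}. So FIRST(R) = {λ, d, y}.
FIRST(R'): from R'->T we get {λ, b, y}. So FIRST(R') = {λ, b, y}.
FOLLOW(R) includes $ since R is the start symbol.
FOLLOW(R): in T->b R, the suffix after R is empty, so FOLLOW(R) ⊇ FOLLOW(T) = {$}. Thus FOLLOW(R) = {$}.
FOLLOW(T): in R'->T, the suffix after T is empty, so FOLLOW(T) ⊇ FOLLOW(R') = {$}. Thus FOLLOW(T) = {$}.
For R -> U: FIRST(U) = {λ}, so it goes in M[R, t] for t ∈ {}; since λ ∈ FIRST, also for every t ∈ FOLLOW(R) = {$}.
For R -> y y R': FIRST(y y R') = {y}, so it goes in M[R, t] for t ∈ {y}.
For R -> d d: FIRST(d d) = {d}, so it goes in M[R, t] for t ∈ {d}.

R -> U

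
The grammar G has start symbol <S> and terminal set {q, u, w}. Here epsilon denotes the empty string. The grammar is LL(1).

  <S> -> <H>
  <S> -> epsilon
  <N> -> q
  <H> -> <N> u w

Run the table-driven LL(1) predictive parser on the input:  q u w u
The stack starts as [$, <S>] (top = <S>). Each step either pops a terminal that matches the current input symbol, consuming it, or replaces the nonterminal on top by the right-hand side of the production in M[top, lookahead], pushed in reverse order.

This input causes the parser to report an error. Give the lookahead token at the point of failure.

u

     Stack      Input      Action
  1  $ <S>      q u w u $  expand <S> -> <H>
  2  $ <H>      q u w u $  expand <H> -> <N> u w
  3  $ w u <N>  q u w u $  expand <N> -> q
  4  $ w u q    q u w u $  match q
  5  $ w u      u w u $    match u
  6  $ w        w u $      match w
  7  $          u $        error: stack empty but input remains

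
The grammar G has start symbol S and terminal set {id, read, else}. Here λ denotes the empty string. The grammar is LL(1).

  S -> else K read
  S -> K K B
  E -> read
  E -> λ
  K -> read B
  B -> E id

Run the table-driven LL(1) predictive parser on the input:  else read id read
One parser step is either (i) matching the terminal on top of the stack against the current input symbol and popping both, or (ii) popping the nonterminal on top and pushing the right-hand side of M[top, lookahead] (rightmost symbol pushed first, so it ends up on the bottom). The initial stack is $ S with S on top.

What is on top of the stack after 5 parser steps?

E

     Stack          Input                Action
  1  $ S            else read id read $  expand S -> else K read
  2  $ read K else  else read id read $  match else
  3  $ read K       read id read $       expand K -> read B
  4  $ read B read  read id read $       match read
  5  $ read B       id read $            expand B -> E id
Stack after step 5: $ read id E (top = E).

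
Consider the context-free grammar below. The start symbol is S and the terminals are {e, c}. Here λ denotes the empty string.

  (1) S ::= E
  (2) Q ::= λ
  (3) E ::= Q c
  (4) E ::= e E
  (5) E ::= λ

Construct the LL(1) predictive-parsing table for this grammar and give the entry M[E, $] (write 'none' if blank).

E ::= λ

FIRST(Q): from Q::=λ we get {λ}. So FIRST(Q) = {λ}.
FIRST(E): from E::=Q c we get {c}; from E::=e E we get {e}; from E::=λ we get {λ}. So FIRST(E) = {λ, c, e}.
FIRST(S): from S::=E we get {λ, c, e}. So FIRST(S) = {λ, c, e}.
FOLLOW(S) includes $ since S is the start symbol.
FOLLOW(S): S appears on no right-hand side. Thus FOLLOW(S) = {$}.
FOLLOW(E): in S::=E, the suffix after E is empty, so FOLLOW(E) ⊇ FOLLOW(S) = {$}; in E::=e E, the suffix after E is empty (adds nothing new). Thus FOLLOW(E) = {$}.
For E ::= Q c: FIRST(Q c) = {c}, so it goes in M[E, t] for t ∈ {c}.
For E ::= e E: FIRST(e E) = {e}, so it goes in M[E, t] for t ∈ {e}.
For E ::= λ: FIRST(λ) = {λ}, so it goes in M[E, t] for t ∈ {}; since λ ∈ FIRST, also for every t ∈ FOLLOW(E) = {$}.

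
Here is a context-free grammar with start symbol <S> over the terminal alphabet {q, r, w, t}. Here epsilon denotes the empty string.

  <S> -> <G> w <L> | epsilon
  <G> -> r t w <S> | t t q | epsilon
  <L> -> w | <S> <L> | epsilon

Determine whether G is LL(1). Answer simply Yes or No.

No

FIRST(<S>) = {epsilon, r, t, w}
FIRST(<G>) = {epsilon, r, t}
FIRST(<L>) = {epsilon, r, t, w}
FOLLOW(<S>) = {$, r, t, w}
FOLLOW(<G>) = {w}
FOLLOW(<L>) = {$, r, t, w}
Cell M[<L>, $] receives both <L> -> <S> <L> and <L> -> epsilon — the grammar is not LL(1).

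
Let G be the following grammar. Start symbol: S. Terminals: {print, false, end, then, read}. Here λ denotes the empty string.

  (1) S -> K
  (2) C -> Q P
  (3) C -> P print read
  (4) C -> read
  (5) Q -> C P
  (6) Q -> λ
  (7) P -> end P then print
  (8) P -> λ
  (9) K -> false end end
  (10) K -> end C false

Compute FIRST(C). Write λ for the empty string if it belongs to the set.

FIRST(P) = {λ, end}
FIRST(K) = {end, false}
FIRST(S) = {end, false}  (via K)
FIRST(C) = {λ, end, print, read}  (via Q P, P print read)
FIRST(Q) = {λ, end, print, read}  (via C P)

{λ, end, print, read}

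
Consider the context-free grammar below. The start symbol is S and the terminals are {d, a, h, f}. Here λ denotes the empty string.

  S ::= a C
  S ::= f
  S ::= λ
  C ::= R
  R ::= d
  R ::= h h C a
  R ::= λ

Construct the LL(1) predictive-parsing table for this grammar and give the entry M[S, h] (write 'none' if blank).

FIRST(S): from S::=a C we get {a}; from S::=f we get {f}; from S::=λ we get {λ}. So FIRST(S) = {λ, a, f}.
FIRST(R): from R::=d we get {d}; from R::=h h C a we get {h}; from R::=λ we get {λ}. So FIRST(R) = {λ, d, h}.
FIRST(C): from C::=R we get {λ, d, h}. So FIRST(C) = {λ, d, h}.
FOLLOW(S) includes $ since S is the start symbol.
FOLLOW(S): S appears on no right-hand side. Thus FOLLOW(S) = {$}.
For S ::= a C: FIRST(a C) = {a}, so it goes in M[S, t] for t ∈ {a}.
For S ::= f: FIRST(f) = {f}, so it goes in M[S, t] for t ∈ {f}.
For S ::= λ: FIRST(λ) = {λ}, so it goes in M[S, t] for t ∈ {}; since λ ∈ FIRST, also for every t ∈ FOLLOW(S) = {$}.
None of these place a production in M[S, h].

none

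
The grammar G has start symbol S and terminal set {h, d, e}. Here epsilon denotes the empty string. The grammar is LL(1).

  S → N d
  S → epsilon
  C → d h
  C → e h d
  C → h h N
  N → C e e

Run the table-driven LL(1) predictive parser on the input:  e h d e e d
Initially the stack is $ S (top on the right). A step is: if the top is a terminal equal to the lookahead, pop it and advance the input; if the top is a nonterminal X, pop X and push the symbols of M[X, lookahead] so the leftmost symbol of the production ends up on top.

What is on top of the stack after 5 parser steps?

     Stack          Input          Action
  1  $ S            e h d e e d $  expand S → N d
  2  $ d N          e h d e e d $  expand N → C e e
  3  $ d e e C      e h d e e d $  expand C → e h d
  4  $ d e e d h e  e h d e e d $  match e
  5  $ d e e d h    h d e e d $    match h
Stack after step 5: $ d e e d (top = d).

d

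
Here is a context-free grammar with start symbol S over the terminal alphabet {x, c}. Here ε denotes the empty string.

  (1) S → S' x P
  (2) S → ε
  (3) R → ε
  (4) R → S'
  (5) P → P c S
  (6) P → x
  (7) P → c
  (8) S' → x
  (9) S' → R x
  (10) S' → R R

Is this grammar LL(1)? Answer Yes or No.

No

FIRST(S) = {ε, x}
FIRST(R) = {ε, x}
FIRST(P) = {c, x}
FIRST(S') = {ε, x}
FOLLOW(S) = {$, c}
FOLLOW(R) = {x}
FOLLOW(P) = {$, c}
FOLLOW(S') = {x}
Cell M[P, c] receives both P → P c S and P → c — the grammar is not LL(1).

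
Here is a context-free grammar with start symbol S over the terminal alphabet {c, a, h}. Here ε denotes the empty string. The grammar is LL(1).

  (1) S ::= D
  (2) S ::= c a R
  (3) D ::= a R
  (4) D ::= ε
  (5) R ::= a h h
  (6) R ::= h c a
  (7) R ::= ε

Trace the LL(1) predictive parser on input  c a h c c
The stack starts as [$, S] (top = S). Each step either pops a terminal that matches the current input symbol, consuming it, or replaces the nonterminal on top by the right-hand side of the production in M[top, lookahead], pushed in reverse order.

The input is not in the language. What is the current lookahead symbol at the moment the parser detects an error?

c

step 1: stack=$ S  input=c a h c c $  — expand S ::= c a R
step 2: stack=$ R a c  input=c a h c c $  — match c
step 3: stack=$ R a  input=a h c c $  — match a
step 4: stack=$ R  input=h c c $  — expand R ::= h c a
step 5: stack=$ a c h  input=h c c $  — match h
step 6: stack=$ a c  input=c c $  — match c
step 7: stack=$ a  input=c $  — error: top is terminal a but lookahead is c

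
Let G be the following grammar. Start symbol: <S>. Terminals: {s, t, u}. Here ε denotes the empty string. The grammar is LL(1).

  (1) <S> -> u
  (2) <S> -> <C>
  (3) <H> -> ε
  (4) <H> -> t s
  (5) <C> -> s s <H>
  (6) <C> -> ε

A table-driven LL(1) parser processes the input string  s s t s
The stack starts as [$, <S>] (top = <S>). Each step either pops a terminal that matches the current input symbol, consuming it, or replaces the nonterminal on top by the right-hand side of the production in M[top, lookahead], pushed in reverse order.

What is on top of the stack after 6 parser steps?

s

     Stack      Input      Action
  1  $ <S>      s s t s $  expand <S> -> <C>
  2  $ <C>      s s t s $  expand <C> -> s s <H>
  3  $ <H> s s  s s t s $  match s
  4  $ <H> s    s t s $    match s
  5  $ <H>      t s $      expand <H> -> t s
  6  $ s t      t s $      match t
Stack after step 6: $ s (top = s).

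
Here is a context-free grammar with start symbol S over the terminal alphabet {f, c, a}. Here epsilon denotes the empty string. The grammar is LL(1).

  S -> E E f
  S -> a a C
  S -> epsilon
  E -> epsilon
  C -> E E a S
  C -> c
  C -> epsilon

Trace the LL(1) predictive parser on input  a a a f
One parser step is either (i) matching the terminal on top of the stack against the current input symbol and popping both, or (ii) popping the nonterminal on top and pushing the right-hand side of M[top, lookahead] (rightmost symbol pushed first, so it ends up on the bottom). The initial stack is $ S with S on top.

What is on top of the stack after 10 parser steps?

      Stack      Input      Action
   1  $ S        a a a f $  expand S -> a a C
   2  $ C a a    a a a f $  match a
   3  $ C a      a a f $    match a
   4  $ C        a f $      expand C -> E E a S
   5  $ S a E E  a f $      expand E -> epsilon
   6  $ S a E    a f $      expand E -> epsilon
   7  $ S a      a f $      match a
   8  $ S        f $        expand S -> E E f
   9  $ f E E    f $        expand E -> epsilon
  10  $ f E      f $        expand E -> epsilon
Stack after step 10: $ f (top = f).

f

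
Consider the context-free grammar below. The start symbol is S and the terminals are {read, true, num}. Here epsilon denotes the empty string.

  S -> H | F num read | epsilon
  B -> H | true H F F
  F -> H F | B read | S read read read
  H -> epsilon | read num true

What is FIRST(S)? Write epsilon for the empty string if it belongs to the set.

{epsilon, read, true}

FIRST(H) = {epsilon, read}
FIRST(B) = {epsilon, read, true}  (via H)
FIRST(S) = {epsilon, read, true}  (via H, F num read)
FIRST(F) = {read, true}  (via H F, B read, S read read read)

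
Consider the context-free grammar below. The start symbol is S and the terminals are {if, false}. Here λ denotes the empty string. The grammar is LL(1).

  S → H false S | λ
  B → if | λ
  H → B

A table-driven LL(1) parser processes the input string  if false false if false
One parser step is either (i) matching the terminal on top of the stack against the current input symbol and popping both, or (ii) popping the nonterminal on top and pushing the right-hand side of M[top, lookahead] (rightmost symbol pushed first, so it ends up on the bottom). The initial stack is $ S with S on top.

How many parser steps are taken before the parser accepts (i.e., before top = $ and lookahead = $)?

      Stack         Input                      Action
   1  $ S           if false false if false $  expand S → H false S
   2  $ S false H   if false false if false $  expand H → B
   3  $ S false B   if false false if false $  expand B → if
   4  $ S false if  if false false if false $  match if
   5  $ S false     false false if false $     match false
   6  $ S           false if false $           expand S → H false S
   7  $ S false H   false if false $           expand H → B
   8  $ S false B   false if false $           expand B → λ
   9  $ S false     false if false $           match false
  10  $ S           if false $                 expand S → H false S
  11  $ S false H   if false $                 expand H → B
  12  $ S false B   if false $                 expand B → if
  13  $ S false if  if false $                 match if
  14  $ S false     false $                    match false
  15  $ S           $                          expand S → λ
Accept reached after 15 steps.

15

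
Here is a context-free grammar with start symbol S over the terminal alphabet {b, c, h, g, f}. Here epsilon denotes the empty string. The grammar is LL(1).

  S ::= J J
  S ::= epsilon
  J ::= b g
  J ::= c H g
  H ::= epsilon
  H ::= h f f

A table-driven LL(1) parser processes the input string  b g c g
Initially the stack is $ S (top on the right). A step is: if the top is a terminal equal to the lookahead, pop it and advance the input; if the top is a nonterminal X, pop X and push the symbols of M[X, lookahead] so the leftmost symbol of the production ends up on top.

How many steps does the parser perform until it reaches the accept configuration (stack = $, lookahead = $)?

     Stack    Input      Action
  1  $ S      b g c g $  expand S ::= J J
  2  $ J J    b g c g $  expand J ::= b g
  3  $ J g b  b g c g $  match b
  4  $ J g    g c g $    match g
  5  $ J      c g $      expand J ::= c H g
  6  $ g H c  c g $      match c
  7  $ g H    g $        expand H ::= epsilon
  8  $ g      g $        match g
Accept reached after 8 steps.

8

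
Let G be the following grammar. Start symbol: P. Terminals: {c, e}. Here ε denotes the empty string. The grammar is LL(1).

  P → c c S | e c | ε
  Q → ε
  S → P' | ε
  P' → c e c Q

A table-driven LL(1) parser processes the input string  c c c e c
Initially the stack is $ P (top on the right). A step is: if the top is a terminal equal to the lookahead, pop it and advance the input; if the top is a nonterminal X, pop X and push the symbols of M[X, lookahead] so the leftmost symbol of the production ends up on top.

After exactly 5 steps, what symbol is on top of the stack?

step 1: stack=$ P  input=c c c e c $  — expand P → c c S
step 2: stack=$ S c c  input=c c c e c $  — match c
step 3: stack=$ S c  input=c c e c $  — match c
step 4: stack=$ S  input=c e c $  — expand S → P'
step 5: stack=$ P'  input=c e c $  — expand P' → c e c Q
Stack after step 5: $ Q c e c (top = c).

c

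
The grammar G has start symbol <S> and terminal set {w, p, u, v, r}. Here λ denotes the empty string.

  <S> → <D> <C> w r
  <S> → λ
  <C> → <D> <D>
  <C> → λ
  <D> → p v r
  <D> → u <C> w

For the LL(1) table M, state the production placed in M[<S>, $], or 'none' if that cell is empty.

<S> → λ

FIRST(<D>) = {p, u}
FIRST(<S>) = {λ, p, u}  (via <D> <C> w r)
FIRST(<C>) = {λ, p, u}  (via <D> <D>)
FOLLOW(<S>) includes $ since <S> is the start symbol.
FOLLOW(<S>): <S> appears on no right-hand side. Thus FOLLOW(<S>) = {$}.
For <S> → <D> <C> w r: FIRST(<D> <C> w r) = {p, u}, so it goes in M[<S>, t] for t ∈ {p, u}.
For <S> → λ: FIRST(λ) = {λ}, so it goes in M[<S>, t] for t ∈ {}; since λ ∈ FIRST, also for every t ∈ FOLLOW(<S>) = {$}.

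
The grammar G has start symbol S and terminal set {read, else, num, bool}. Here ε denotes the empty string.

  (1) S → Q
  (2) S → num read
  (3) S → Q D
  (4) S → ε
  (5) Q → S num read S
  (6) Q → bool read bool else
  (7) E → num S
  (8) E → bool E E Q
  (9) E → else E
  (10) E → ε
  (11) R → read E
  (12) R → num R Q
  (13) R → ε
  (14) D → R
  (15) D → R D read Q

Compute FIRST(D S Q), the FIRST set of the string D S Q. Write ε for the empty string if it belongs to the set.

{bool, num, read}

FIRST(E) = {ε, bool, else, num}
FIRST(R) = {ε, num, read}
FIRST(D) = {ε, num, read}  (via R, R D read Q)
FIRST(S) = {ε, bool, num}  (via Q, Q D)
FIRST(Q) = {bool, num}  (via S num read S)
FIRST(D S Q): take FIRST of each symbol in turn, carrying on past any symbol whose FIRST contains ε; result {bool, num, read}.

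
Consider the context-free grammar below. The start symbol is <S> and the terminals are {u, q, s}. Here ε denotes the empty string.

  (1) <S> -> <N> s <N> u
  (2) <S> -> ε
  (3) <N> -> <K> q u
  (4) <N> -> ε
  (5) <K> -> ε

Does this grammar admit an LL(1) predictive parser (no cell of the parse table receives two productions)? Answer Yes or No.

Yes

FIRST(<S>) = {ε, q, s}
FIRST(<N>) = {ε, q}
FIRST(<K>) = {ε}
FOLLOW(<S>) = {$}
FOLLOW(<N>) = {s, u}
FOLLOW(<K>) = {q}
Each cell of M receives at most one production.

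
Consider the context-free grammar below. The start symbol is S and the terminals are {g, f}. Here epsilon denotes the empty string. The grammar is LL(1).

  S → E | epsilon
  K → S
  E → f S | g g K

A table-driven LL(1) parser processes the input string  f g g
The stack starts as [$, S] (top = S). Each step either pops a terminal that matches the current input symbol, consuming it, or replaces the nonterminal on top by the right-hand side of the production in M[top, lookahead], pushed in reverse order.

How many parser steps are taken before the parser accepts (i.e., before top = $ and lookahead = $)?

     Stack    Input    Action
  1  $ S      f g g $  expand S → E
  2  $ E      f g g $  expand E → f S
  3  $ S f    f g g $  match f
  4  $ S      g g $    expand S → E
  5  $ E      g g $    expand E → g g K
  6  $ K g g  g g $    match g
  7  $ K g    g $      match g
  8  $ K      $        expand K → S
  9  $ S      $        expand S → epsilon
Accept reached after 9 steps.

9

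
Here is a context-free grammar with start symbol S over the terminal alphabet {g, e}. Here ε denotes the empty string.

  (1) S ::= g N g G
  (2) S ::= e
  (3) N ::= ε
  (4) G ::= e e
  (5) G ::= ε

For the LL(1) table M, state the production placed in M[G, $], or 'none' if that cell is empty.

G ::= ε

FIRST(S): from S::=g N g G we get {g}; from S::=e we get {e}. So FIRST(S) = {e, g}.
FIRST(N): from N::=ε we get {ε}. So FIRST(N) = {ε}.
FIRST(G): from G::=e e we get {e}; from G::=ε we get {ε}. So FIRST(G) = {ε, e}.
FOLLOW(S) includes $ since S is the start symbol.
FOLLOW(S): S appears on no right-hand side. Thus FOLLOW(S) = {$}.
FOLLOW(G): in S::=g N g G, the suffix after G is empty, so FOLLOW(G) ⊇ FOLLOW(S) = {$}. Thus FOLLOW(G) = {$}.
For G ::= e e: FIRST(e e) = {e}, so it goes in M[G, t] for t ∈ {e}.
For G ::= ε: FIRST(ε) = {ε}, so it goes in M[G, t] for t ∈ {}; since ε ∈ FIRST, also for every t ∈ FOLLOW(G) = {$}.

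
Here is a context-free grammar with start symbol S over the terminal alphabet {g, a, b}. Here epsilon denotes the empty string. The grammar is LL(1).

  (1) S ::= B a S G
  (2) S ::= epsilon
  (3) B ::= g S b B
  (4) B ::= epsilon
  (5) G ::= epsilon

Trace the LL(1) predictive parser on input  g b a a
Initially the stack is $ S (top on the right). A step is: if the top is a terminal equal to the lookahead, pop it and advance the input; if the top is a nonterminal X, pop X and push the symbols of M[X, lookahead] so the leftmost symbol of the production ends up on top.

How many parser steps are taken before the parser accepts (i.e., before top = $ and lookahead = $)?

13

step 1: stack=$ S  input=g b a a $  — expand S ::= B a S G
step 2: stack=$ G S a B  input=g b a a $  — expand B ::= g S b B
step 3: stack=$ G S a B b S g  input=g b a a $  — match g
step 4: stack=$ G S a B b S  input=b a a $  — expand S ::= epsilon
step 5: stack=$ G S a B b  input=b a a $  — match b
step 6: stack=$ G S a B  input=a a $  — expand B ::= epsilon
step 7: stack=$ G S a  input=a a $  — match a
step 8: stack=$ G S  input=a $  — expand S ::= B a S G
step 9: stack=$ G G S a B  input=a $  — expand B ::= epsilon
step 10: stack=$ G G S a  input=a $  — match a
step 11: stack=$ G G S  input=$  — expand S ::= epsilon
step 12: stack=$ G G  input=$  — expand G ::= epsilon
step 13: stack=$ G  input=$  — expand G ::= epsilon
Accept reached after 13 steps.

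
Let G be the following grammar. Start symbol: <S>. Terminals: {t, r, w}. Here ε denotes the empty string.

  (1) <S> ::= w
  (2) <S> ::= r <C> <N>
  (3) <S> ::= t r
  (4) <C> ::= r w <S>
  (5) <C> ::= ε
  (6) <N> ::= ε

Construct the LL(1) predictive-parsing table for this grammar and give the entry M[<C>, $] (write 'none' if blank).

<C> ::= ε

FIRST(<S>) = {r, t, w}
FIRST(<C>) = {ε, r}
FIRST(<N>) = {ε}
FOLLOW(<S>) includes $ since <S> is the start symbol.
FOLLOW(<S>): in <C>::=r w <S>, the suffix after <S> is empty, so FOLLOW(<S>) ⊇ FOLLOW(<C>) = {$}. Thus FOLLOW(<S>) = {$}.
FOLLOW(<C>): in <S>::=r <C> <N>, <C> is followed by <N> with FIRST {ε}; in <S>::=r <C> <N>, the suffix after <C> is nullable, so FOLLOW(<C>) ⊇ FOLLOW(<S>) = {$}. Thus FOLLOW(<C>) = {$}.
For <C> ::= r w <S>: FIRST(r w <S>) = {r}, so it goes in M[<C>, t] for t ∈ {r}.
For <C> ::= ε: FIRST(ε) = {ε}, so it goes in M[<C>, t] for t ∈ {}; since ε ∈ FIRST, also for every t ∈ FOLLOW(<C>) = {$}.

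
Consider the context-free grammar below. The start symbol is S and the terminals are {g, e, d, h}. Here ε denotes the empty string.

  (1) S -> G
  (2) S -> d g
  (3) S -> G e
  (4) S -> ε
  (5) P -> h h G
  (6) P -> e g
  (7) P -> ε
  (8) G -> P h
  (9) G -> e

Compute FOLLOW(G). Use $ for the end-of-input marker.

FIRST(P) = {ε, e, h}
FIRST(G) = {e, h}  (via P h)
FIRST(S) = {ε, d, e, h}  (via G, G e)
FOLLOW(S) includes $ since S is the start symbol.
FOLLOW(S): S appears on no right-hand side. Thus FOLLOW(S) = {$}.
FOLLOW(P): in G->P h, P is followed by h with FIRST {h}. Thus FOLLOW(P) = {h}.
FOLLOW(G): in S->G, the suffix after G is empty, so FOLLOW(G) ⊇ FOLLOW(S) = {$}; in S->G e, G is followed by e with FIRST {e}; in P->h h G, the suffix after G is empty, so FOLLOW(G) ⊇ FOLLOW(P) = {h}. Thus FOLLOW(G) = {$, e, h}.

{$, e, h}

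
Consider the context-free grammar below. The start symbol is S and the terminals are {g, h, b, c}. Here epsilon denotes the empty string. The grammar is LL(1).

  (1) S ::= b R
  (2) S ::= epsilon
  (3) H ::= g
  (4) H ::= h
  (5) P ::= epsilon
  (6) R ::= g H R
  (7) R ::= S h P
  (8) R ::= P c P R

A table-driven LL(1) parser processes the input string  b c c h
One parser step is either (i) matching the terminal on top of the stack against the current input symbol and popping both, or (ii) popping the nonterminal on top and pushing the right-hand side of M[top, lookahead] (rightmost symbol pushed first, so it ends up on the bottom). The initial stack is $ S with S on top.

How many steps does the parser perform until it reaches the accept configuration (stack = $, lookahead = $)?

14

      Stack      Input      Action
   1  $ S        b c c h $  expand S ::= b R
   2  $ R b      b c c h $  match b
   3  $ R        c c h $    expand R ::= P c P R
   4  $ R P c P  c c h $    expand P ::= epsilon
   5  $ R P c    c c h $    match c
   6  $ R P      c h $      expand P ::= epsilon
   7  $ R        c h $      expand R ::= P c P R
   8  $ R P c P  c h $      expand P ::= epsilon
   9  $ R P c    c h $      match c
  10  $ R P      h $        expand P ::= epsilon
  11  $ R        h $        expand R ::= S h P
  12  $ P h S    h $        expand S ::= epsilon
  13  $ P h      h $        match h
  14  $ P        $          expand P ::= epsilon
Accept reached after 14 steps.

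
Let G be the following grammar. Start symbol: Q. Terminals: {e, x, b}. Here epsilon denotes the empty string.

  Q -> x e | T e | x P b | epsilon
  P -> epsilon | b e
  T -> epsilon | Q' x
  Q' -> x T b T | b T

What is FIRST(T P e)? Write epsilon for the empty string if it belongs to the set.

FIRST(P) = {epsilon, b}
FIRST(Q') = {b, x}
FIRST(T) = {epsilon, b, x}  (via Q' x)
FIRST(Q) = {epsilon, b, e, x}  (via T e)
FIRST(T P e): take FIRST of each symbol in turn, carrying on past any symbol whose FIRST contains epsilon; result {b, e, x}.

{b, e, x}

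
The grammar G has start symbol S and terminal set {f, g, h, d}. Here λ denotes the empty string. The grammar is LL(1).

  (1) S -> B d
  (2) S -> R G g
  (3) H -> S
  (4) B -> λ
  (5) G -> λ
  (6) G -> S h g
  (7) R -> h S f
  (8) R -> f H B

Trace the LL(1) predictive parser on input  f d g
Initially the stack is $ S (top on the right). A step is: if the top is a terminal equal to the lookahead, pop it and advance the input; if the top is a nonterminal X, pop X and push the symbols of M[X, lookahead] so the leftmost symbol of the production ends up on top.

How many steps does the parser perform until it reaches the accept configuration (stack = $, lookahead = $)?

10

      Stack        Input    Action
   1  $ S          f d g $  expand S -> R G g
   2  $ g G R      f d g $  expand R -> f H B
   3  $ g G B H f  f d g $  match f
   4  $ g G B H    d g $    expand H -> S
   5  $ g G B S    d g $    expand S -> B d
   6  $ g G B d B  d g $    expand B -> λ
   7  $ g G B d    d g $    match d
   8  $ g G B      g $      expand B -> λ
   9  $ g G        g $      expand G -> λ
  10  $ g          g $      match g
Accept reached after 10 steps.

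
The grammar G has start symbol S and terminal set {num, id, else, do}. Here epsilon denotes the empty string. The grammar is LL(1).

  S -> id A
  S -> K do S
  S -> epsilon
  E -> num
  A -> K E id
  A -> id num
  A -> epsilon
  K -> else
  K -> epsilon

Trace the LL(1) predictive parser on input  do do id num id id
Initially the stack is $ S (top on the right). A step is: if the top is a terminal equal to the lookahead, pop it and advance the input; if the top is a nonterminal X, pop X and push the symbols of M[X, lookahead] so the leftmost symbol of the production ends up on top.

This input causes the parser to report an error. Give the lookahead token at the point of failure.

id

      Stack     Input                 Action
   1  $ S       do do id num id id $  expand S -> K do S
   2  $ S do K  do do id num id id $  expand K -> epsilon
   3  $ S do    do do id num id id $  match do
   4  $ S       do id num id id $     expand S -> K do S
   5  $ S do K  do id num id id $     expand K -> epsilon
   6  $ S do    do id num id id $     match do
   7  $ S       id num id id $        expand S -> id A
   8  $ A id    id num id id $        match id
   9  $ A       num id id $           expand A -> K E id
  10  $ id E K  num id id $           expand K -> epsilon
  11  $ id E    num id id $           expand E -> num
  12  $ id num  num id id $           match num
  13  $ id      id id $               match id
  14  $         id $                  error: stack empty but input remains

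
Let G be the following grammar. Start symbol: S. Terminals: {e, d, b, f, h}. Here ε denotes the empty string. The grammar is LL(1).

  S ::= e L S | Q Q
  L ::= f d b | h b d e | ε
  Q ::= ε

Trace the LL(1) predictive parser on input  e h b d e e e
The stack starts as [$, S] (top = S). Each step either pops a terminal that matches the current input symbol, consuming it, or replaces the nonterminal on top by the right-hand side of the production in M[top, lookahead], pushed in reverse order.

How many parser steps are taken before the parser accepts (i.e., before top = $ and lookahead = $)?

      Stack        Input            Action
   1  $ S          e h b d e e e $  expand S ::= e L S
   2  $ S L e      e h b d e e e $  match e
   3  $ S L        h b d e e e $    expand L ::= h b d e
   4  $ S e d b h  h b d e e e $    match h
   5  $ S e d b    b d e e e $      match b
   6  $ S e d      d e e e $        match d
   7  $ S e        e e e $          match e
   8  $ S          e e $            expand S ::= e L S
   9  $ S L e      e e $            match e
  10  $ S L        e $              expand L ::= ε
  11  $ S          e $              expand S ::= e L S
  12  $ S L e      e $              match e
  13  $ S L        $                expand L ::= ε
  14  $ S          $                expand S ::= Q Q
  15  $ Q Q        $                expand Q ::= ε
  16  $ Q          $                expand Q ::= ε
Accept reached after 16 steps.

16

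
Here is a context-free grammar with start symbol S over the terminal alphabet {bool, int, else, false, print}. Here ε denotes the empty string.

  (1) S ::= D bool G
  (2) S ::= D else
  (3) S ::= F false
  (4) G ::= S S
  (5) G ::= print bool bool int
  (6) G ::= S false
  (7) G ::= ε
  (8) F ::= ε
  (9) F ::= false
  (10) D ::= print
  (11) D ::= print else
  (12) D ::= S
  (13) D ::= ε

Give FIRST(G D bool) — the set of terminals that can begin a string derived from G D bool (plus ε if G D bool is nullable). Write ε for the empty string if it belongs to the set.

{bool, else, false, print}

FIRST(F): from F::=ε we get {ε}; from F::=false we get {false}. So FIRST(F) = {ε, false}.
FIRST(S): from S::=D bool G we get {bool, else, false, print}; from S::=D else we get {bool, else, false, print}; from S::=F false we get {false}. So FIRST(S) = {bool, else, false, print}.
FIRST(G): from G::=S S we get {bool, else, false, print}; from G::=print bool bool int we get {print}; from G::=S false we get {bool, else, false, print}; from G::=ε we get {ε}. So FIRST(G) = {ε, bool, else, false, print}.
FIRST(D): from D::=print we get {print}; from D::=print else we get {print}; from D::=S we get {bool, else, false, print}; from D::=ε we get {ε}. So FIRST(D) = {ε, bool, else, false, print}.
FIRST(G D bool): take FIRST of each symbol in turn, carrying on past any symbol whose FIRST contains ε; result {bool, else, false, print}.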